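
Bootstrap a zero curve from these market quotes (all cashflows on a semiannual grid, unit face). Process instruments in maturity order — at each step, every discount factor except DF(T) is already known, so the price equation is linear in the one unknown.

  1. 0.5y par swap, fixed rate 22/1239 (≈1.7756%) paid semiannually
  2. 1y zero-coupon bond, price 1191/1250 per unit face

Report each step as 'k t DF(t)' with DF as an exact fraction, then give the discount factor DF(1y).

step 1 [0.5y] swap r/2=11/1239: DF=(1 − 11/1239·(0))/(1+11/1239) = 1239/1250 ≈ 0.991200
step 2 [1y] zero: DF = P = 1191/1250 ≈ 0.952800

1 1/2 1239/1250
2 1 1191/1250
DF(1y) = 1191/1250 ≈ 0.952800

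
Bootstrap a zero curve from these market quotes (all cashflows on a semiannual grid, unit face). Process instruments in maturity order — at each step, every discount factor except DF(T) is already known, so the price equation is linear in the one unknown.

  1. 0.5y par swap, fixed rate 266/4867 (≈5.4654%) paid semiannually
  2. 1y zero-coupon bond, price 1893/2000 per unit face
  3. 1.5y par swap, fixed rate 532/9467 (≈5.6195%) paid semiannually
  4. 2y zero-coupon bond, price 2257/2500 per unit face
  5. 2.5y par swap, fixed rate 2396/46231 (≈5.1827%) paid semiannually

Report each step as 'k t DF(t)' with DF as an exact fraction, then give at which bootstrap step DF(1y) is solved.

step 1 [0.5y] swap r/2=133/4867: DF=(1 − 133/4867·(0))/(1+133/4867) = 4867/5000 ≈ 0.973400
step 2 [1y] zero: DF = P = 1893/2000 ≈ 0.946500
step 3 [1.5y] swap r/2=266/9467: DF=(1 − 266/9467·(0.973400+0.946500))/(1+266/9467) = 4601/5000 ≈ 0.920200
step 4 [2y] zero: DF = P = 2257/2500 ≈ 0.902800
step 5 [2.5y] swap r/2=1198/46231: DF=(1 − 1198/46231·(0.973400+0.946500+0.920200+0.902800))/(1+1198/46231) = 4401/5000 ≈ 0.880200

1 1/2 4867/5000
2 1 1893/2000
3 3/2 4601/5000
4 2 2257/2500
5 5/2 4401/5000
DF(1y) is solved at step 2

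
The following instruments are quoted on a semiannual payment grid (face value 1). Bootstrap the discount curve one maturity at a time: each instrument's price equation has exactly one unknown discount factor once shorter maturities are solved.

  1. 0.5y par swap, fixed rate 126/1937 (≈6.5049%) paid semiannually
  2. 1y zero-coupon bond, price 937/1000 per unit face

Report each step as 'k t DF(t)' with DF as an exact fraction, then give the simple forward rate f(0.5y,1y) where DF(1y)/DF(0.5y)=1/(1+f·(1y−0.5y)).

step 1 [0.5y] swap r/2=63/1937: DF=(1 − 63/1937·(0))/(1+63/1937) = 1937/2000 ≈ 0.968500
step 2 [1y] zero: DF = P = 937/1000 ≈ 0.937000

1 1/2 1937/2000
2 1 937/1000
f(0.5y,1y) = ((1937/2000)/(937/1000) − 1)/(1/2) = 63/937 ≈ 6.7236%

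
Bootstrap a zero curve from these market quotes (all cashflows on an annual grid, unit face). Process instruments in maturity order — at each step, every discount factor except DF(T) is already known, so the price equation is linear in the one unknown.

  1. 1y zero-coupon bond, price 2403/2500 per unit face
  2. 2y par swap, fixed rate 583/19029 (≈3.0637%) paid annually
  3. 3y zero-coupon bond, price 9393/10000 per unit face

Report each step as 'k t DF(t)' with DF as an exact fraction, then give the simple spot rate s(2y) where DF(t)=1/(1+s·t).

1 1 2403/2500
2 2 9417/10000
3 3 9393/10000
s(2y) = (1/(9417/10000) − 1)/(2) = 583/18834 ≈ 3.0955%

step 1 [1y] zero: DF = P = 2403/2500 ≈ 0.961200
step 2 [2y] swap r/1=583/19029: DF=(1 − 583/19029·(0.961200))/(1+583/19029) = 9417/10000 ≈ 0.941700
step 3 [3y] zero: DF = P = 9393/10000 ≈ 0.939300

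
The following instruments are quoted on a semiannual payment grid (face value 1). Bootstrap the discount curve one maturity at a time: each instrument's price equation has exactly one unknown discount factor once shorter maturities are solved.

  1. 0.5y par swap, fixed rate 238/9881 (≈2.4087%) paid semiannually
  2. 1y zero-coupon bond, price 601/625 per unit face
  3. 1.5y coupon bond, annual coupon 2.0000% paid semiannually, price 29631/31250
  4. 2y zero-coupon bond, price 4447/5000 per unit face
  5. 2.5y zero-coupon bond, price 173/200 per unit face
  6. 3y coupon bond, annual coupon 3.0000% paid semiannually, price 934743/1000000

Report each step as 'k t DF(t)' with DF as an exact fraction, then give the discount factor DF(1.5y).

step 1 [0.5y] swap r/2=119/9881: DF=(1 − 119/9881·(0))/(1+119/9881) = 9881/10000 ≈ 0.988100
step 2 [1y] zero: DF = P = 601/625 ≈ 0.961600
step 3 [1.5y] bond c/2=1/100: DF=(29631/31250 − 1/100·(0.988100+0.961600))/(1+1/100) = 1839/2000 ≈ 0.919500
step 4 [2y] zero: DF = P = 4447/5000 ≈ 0.889400
step 5 [2.5y] zero: DF = P = 173/200 ≈ 0.865000
step 6 [3y] bond c/2=3/200: DF=(934743/1000000 − 3/200·(0.988100+0.961600+0.919500+0.889400+0.865000))/(1+3/200) = 4263/5000 ≈ 0.852600

1 1/2 9881/10000
2 1 601/625
3 3/2 1839/2000
4 2 4447/5000
5 5/2 173/200
6 3 4263/5000
DF(1.5y) = 1839/2000 ≈ 0.919500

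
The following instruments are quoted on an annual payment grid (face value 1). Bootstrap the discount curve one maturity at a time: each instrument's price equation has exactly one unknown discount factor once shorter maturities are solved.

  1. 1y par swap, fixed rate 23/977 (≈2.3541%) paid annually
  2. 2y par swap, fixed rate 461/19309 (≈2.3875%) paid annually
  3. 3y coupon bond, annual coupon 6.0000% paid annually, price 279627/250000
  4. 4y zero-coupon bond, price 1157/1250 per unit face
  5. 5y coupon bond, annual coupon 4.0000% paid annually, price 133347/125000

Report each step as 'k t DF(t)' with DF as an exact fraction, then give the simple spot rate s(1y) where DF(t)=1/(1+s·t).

step 1 [1y] swap r/1=23/977: DF=(1 − 23/977·(0))/(1+23/977) = 977/1000 ≈ 0.977000
step 2 [2y] swap r/1=461/19309: DF=(1 − 461/19309·(0.977000))/(1+461/19309) = 9539/10000 ≈ 0.953900
step 3 [3y] bond c/1=3/50: DF=(279627/250000 − 3/50·(0.977000+0.953900))/(1+3/50) = 9459/10000 ≈ 0.945900
step 4 [4y] zero: DF = P = 1157/1250 ≈ 0.925600
step 5 [5y] bond c/1=1/25: DF=(133347/125000 − 1/25·(0.977000+0.953900+0.945900+0.925600))/(1+1/25) = 1759/2000 ≈ 0.879500

1 1 977/1000
2 2 9539/10000
3 3 9459/10000
4 4 1157/1250
5 5 1759/2000
s(1y) = (1/(977/1000) − 1)/(1) = 23/977 ≈ 2.3541%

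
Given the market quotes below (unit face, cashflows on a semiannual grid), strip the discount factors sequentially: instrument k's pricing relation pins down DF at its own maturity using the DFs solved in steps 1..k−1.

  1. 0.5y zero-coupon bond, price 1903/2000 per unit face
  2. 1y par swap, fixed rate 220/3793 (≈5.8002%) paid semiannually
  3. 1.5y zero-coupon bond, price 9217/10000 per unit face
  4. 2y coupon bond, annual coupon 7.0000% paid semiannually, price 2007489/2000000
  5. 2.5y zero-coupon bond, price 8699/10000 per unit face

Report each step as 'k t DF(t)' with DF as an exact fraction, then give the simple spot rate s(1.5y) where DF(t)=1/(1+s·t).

step 1 [0.5y] zero: DF = P = 1903/2000 ≈ 0.951500
step 2 [1y] swap r/2=110/3793: DF=(1 − 110/3793·(0.951500))/(1+110/3793) = 189/200 ≈ 0.945000
step 3 [1.5y] zero: DF = P = 9217/10000 ≈ 0.921700
step 4 [2y] bond c/2=7/200: DF=(2007489/2000000 − 7/200·(0.951500+0.945000+0.921700))/(1+7/200) = 1749/2000 ≈ 0.874500
step 5 [2.5y] zero: DF = P = 8699/10000 ≈ 0.869900

1 1/2 1903/2000
2 1 189/200
3 3/2 9217/10000
4 2 1749/2000
5 5/2 8699/10000
s(1.5y) = (1/(9217/10000) − 1)/(3/2) = 522/9217 ≈ 5.6634%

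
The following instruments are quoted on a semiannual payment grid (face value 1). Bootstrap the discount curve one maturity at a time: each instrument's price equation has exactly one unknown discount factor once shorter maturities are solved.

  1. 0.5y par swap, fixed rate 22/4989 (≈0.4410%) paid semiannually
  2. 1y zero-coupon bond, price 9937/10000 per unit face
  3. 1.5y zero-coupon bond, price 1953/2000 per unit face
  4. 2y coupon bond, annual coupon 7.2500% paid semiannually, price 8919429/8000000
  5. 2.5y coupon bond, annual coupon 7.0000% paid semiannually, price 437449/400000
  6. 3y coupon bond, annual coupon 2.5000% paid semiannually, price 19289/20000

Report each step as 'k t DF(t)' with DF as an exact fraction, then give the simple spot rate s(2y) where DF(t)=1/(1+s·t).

step 1 [0.5y] swap r/2=11/4989: DF=(1 − 11/4989·(0))/(1+11/4989) = 4989/5000 ≈ 0.997800
step 2 [1y] zero: DF = P = 9937/10000 ≈ 0.993700
step 3 [1.5y] zero: DF = P = 1953/2000 ≈ 0.976500
step 4 [2y] bond c/2=29/800: DF=(8919429/8000000 − 29/800·(0.997800+0.993700+0.976500))/(1+29/800) = 9721/10000 ≈ 0.972100
step 5 [2.5y] bond c/2=7/200: DF=(437449/400000 − 7/200·(0.997800+0.993700+0.976500+0.972100))/(1+7/200) = 4617/5000 ≈ 0.923400
step 6 [3y] bond c/2=1/80: DF=(19289/20000 − 1/80·(0.997800+0.993700+0.976500+0.972100+0.923400))/(1+1/80) = 357/400 ≈ 0.892500

1 1/2 4989/5000
2 1 9937/10000
3 3/2 1953/2000
4 2 9721/10000
5 5/2 4617/5000
6 3 357/400
s(2y) = (1/(9721/10000) − 1)/(2) = 279/19442 ≈ 1.4350%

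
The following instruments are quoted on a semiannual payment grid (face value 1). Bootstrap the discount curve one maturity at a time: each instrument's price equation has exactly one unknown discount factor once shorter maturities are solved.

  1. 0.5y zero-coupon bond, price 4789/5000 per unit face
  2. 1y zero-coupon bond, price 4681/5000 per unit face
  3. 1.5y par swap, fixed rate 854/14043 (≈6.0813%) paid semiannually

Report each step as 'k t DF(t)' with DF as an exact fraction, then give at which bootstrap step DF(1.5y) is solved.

1 1/2 4789/5000
2 1 4681/5000
3 3/2 4573/5000
DF(1.5y) is solved at step 3

step 1 [0.5y] zero: DF = P = 4789/5000 ≈ 0.957800
step 2 [1y] zero: DF = P = 4681/5000 ≈ 0.936200
step 3 [1.5y] swap r/2=427/14043: DF=(1 − 427/14043·(0.957800+0.936200))/(1+427/14043) = 4573/5000 ≈ 0.914600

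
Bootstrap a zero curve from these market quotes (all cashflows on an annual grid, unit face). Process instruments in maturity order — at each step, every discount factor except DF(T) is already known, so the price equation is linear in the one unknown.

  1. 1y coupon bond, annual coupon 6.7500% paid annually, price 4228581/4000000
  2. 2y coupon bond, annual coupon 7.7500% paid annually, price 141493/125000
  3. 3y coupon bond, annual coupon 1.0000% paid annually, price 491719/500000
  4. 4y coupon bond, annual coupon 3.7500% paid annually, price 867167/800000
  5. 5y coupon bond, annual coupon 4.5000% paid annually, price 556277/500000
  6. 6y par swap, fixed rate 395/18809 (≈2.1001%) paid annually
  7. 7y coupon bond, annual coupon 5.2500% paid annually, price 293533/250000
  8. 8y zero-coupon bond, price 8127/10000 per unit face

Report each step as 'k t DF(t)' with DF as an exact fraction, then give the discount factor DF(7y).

1 1 9903/10000
2 2 9793/10000
3 3 4771/5000
4 4 9391/10000
5 5 8983/10000
6 6 1763/2000
7 7 8341/10000
8 8 8127/10000
DF(7y) = 8341/10000 ≈ 0.834100

step 1 [1y] bond c/1=27/400: DF=(4228581/4000000 − 27/400·(0))/(1+27/400) = 9903/10000 ≈ 0.990300
step 2 [2y] bond c/1=31/400: DF=(141493/125000 − 31/400·(0.990300))/(1+31/400) = 9793/10000 ≈ 0.979300
step 3 [3y] bond c/1=1/100: DF=(491719/500000 − 1/100·(0.990300+0.979300))/(1+1/100) = 4771/5000 ≈ 0.954200
step 4 [4y] bond c/1=3/80: DF=(867167/800000 − 3/80·(0.990300+0.979300+0.954200))/(1+3/80) = 9391/10000 ≈ 0.939100
step 5 [5y] bond c/1=9/200: DF=(556277/500000 − 9/200·(0.990300+0.979300+0.954200+0.939100))/(1+9/200) = 8983/10000 ≈ 0.898300
step 6 [6y] swap r/1=395/18809: DF=(1 − 395/18809·(0.990300+0.979300+0.954200+0.939100+0.898300))/(1+395/18809) = 1763/2000 ≈ 0.881500
step 7 [7y] bond c/1=21/400: DF=(293533/250000 − 21/400·(0.990300+0.979300+0.954200+0.939100+0.898300+0.881500))/(1+21/400) = 8341/10000 ≈ 0.834100
step 8 [8y] zero: DF = P = 8127/10000 ≈ 0.812700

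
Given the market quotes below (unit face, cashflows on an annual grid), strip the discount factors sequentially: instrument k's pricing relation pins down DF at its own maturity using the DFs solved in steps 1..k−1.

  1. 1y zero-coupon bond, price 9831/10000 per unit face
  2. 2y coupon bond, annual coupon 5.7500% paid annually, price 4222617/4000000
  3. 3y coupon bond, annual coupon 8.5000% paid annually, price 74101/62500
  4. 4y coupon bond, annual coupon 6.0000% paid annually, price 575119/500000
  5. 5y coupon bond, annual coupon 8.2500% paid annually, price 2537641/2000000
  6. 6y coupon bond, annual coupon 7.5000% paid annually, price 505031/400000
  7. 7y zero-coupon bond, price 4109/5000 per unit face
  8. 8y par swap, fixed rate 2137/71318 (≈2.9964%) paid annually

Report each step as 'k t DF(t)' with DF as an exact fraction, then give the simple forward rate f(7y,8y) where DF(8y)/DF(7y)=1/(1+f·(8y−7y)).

step 1 [1y] zero: DF = P = 9831/10000 ≈ 0.983100
step 2 [2y] bond c/1=23/400: DF=(4222617/4000000 − 23/400·(0.983100))/(1+23/400) = 1181/1250 ≈ 0.944800
step 3 [3y] bond c/1=17/200: DF=(74101/62500 − 17/200·(0.983100+0.944800))/(1+17/200) = 9417/10000 ≈ 0.941700
step 4 [4y] bond c/1=3/50: DF=(575119/500000 − 3/50·(0.983100+0.944800+0.941700))/(1+3/50) = 9227/10000 ≈ 0.922700
step 5 [5y] bond c/1=33/400: DF=(2537641/2000000 − 33/400·(0.983100+0.944800+0.941700+0.922700))/(1+33/400) = 8831/10000 ≈ 0.883100
step 6 [6y] bond c/1=3/40: DF=(505031/400000 − 3/40·(0.983100+0.944800+0.941700+0.922700+0.883100))/(1+3/40) = 8483/10000 ≈ 0.848300
step 7 [7y] zero: DF = P = 4109/5000 ≈ 0.821800
step 8 [8y] swap r/1=2137/71318: DF=(1 − 2137/71318·(0.983100+0.944800+0.941700+0.922700+0.883100+0.848300+0.821800))/(1+2137/71318) = 7863/10000 ≈ 0.786300

1 1 9831/10000
2 2 1181/1250
3 3 9417/10000
4 4 9227/10000
5 5 8831/10000
6 6 8483/10000
7 7 4109/5000
8 8 7863/10000
f(7y,8y) = ((4109/5000)/(7863/10000) − 1)/(1) = 355/7863 ≈ 4.5148%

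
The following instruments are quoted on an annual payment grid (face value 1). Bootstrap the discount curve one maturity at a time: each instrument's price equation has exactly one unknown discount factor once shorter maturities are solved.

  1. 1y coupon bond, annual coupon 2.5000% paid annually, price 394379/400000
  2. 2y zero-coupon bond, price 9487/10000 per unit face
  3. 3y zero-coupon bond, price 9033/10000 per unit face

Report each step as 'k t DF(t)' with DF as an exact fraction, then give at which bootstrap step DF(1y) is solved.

step 1 [1y] bond c/1=1/40: DF=(394379/400000 − 1/40·(0))/(1+1/40) = 9619/10000 ≈ 0.961900
step 2 [2y] zero: DF = P = 9487/10000 ≈ 0.948700
step 3 [3y] zero: DF = P = 9033/10000 ≈ 0.903300

1 1 9619/10000
2 2 9487/10000
3 3 9033/10000
DF(1y) is solved at step 1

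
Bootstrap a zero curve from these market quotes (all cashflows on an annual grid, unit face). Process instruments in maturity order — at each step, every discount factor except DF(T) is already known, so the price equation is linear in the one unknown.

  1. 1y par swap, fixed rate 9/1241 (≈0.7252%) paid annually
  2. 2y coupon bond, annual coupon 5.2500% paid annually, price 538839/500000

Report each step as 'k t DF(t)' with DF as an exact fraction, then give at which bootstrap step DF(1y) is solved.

1 1 1241/1250
2 2 609/625
DF(1y) is solved at step 1

step 1 [1y] swap r/1=9/1241: DF=(1 − 9/1241·(0))/(1+9/1241) = 1241/1250 ≈ 0.992800
step 2 [2y] bond c/1=21/400: DF=(538839/500000 − 21/400·(0.992800))/(1+21/400) = 609/625 ≈ 0.974400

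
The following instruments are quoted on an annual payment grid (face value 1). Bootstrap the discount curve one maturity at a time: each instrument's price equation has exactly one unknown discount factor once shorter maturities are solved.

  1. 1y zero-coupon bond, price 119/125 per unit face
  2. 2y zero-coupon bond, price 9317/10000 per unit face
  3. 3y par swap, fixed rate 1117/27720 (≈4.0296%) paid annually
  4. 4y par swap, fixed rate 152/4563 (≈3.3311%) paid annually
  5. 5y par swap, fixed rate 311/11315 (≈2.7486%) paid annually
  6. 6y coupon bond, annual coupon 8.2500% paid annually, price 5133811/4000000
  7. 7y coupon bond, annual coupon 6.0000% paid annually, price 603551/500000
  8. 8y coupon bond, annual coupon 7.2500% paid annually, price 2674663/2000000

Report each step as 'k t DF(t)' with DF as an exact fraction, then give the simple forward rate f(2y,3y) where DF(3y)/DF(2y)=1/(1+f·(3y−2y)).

step 1 [1y] zero: DF = P = 119/125 ≈ 0.952000
step 2 [2y] zero: DF = P = 9317/10000 ≈ 0.931700
step 3 [3y] swap r/1=1117/27720: DF=(1 − 1117/27720·(0.952000+0.931700))/(1+1117/27720) = 8883/10000 ≈ 0.888300
step 4 [4y] swap r/1=152/4563: DF=(1 − 152/4563·(0.952000+0.931700+0.888300))/(1+152/4563) = 549/625 ≈ 0.878400
step 5 [5y] swap r/1=311/11315: DF=(1 − 311/11315·(0.952000+0.931700+0.888300+0.878400))/(1+311/11315) = 2189/2500 ≈ 0.875600
step 6 [6y] bond c/1=33/400: DF=(5133811/4000000 − 33/400·(0.952000+0.931700+0.888300+0.878400+0.875600))/(1+33/400) = 8407/10000 ≈ 0.840700
step 7 [7y] bond c/1=3/50: DF=(603551/500000 − 3/50·(0.952000+0.931700+0.888300+0.878400+0.875600+0.840700))/(1+3/50) = 167/200 ≈ 0.835000
step 8 [8y] bond c/1=29/400: DF=(2674663/2000000 − 29/400·(0.952000+0.931700+0.888300+0.878400+0.875600+0.840700+0.835000))/(1+29/400) = 8277/10000 ≈ 0.827700

1 1 119/125
2 2 9317/10000
3 3 8883/10000
4 4 549/625
5 5 2189/2500
6 6 8407/10000
7 7 167/200
8 8 8277/10000
f(2y,3y) = ((9317/10000)/(8883/10000) − 1)/(1) = 62/1269 ≈ 4.8857%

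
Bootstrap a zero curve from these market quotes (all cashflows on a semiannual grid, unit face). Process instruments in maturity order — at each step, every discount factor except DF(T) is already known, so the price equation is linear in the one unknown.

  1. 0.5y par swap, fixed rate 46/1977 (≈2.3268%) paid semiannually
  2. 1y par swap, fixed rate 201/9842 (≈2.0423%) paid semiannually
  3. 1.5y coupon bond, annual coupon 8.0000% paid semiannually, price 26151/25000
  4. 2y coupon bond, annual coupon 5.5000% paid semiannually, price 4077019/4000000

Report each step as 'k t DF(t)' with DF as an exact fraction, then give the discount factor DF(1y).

step 1 [0.5y] swap r/2=23/1977: DF=(1 − 23/1977·(0))/(1+23/1977) = 1977/2000 ≈ 0.988500
step 2 [1y] swap r/2=201/19684: DF=(1 − 201/19684·(0.988500))/(1+201/19684) = 9799/10000 ≈ 0.979900
step 3 [1.5y] bond c/2=1/25: DF=(26151/25000 − 1/25·(0.988500+0.979900))/(1+1/25) = 9301/10000 ≈ 0.930100
step 4 [2y] bond c/2=11/400: DF=(4077019/4000000 − 11/400·(0.988500+0.979900+0.930100))/(1+11/400) = 1143/1250 ≈ 0.914400

1 1/2 1977/2000
2 1 9799/10000
3 3/2 9301/10000
4 2 1143/1250
DF(1y) = 9799/10000 ≈ 0.979900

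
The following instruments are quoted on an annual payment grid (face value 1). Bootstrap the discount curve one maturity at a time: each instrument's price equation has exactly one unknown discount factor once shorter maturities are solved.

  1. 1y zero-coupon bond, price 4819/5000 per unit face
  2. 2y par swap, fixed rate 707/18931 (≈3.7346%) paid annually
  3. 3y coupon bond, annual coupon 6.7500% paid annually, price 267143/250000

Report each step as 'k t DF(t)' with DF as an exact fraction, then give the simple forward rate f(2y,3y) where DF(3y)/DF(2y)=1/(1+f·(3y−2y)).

1 1 4819/5000
2 2 9293/10000
3 3 8813/10000
f(2y,3y) = ((9293/10000)/(8813/10000) − 1)/(1) = 480/8813 ≈ 5.4465%

step 1 [1y] zero: DF = P = 4819/5000 ≈ 0.963800
step 2 [2y] swap r/1=707/18931: DF=(1 − 707/18931·(0.963800))/(1+707/18931) = 9293/10000 ≈ 0.929300
step 3 [3y] bond c/1=27/400: DF=(267143/250000 − 27/400·(0.963800+0.929300))/(1+27/400) = 8813/10000 ≈ 0.881300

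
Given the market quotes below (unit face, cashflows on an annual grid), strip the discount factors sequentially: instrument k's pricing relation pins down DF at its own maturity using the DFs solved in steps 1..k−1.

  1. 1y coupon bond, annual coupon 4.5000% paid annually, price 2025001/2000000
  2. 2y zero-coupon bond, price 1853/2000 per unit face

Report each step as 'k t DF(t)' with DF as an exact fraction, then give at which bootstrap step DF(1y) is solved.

1 1 9689/10000
2 2 1853/2000
DF(1y) is solved at step 1

step 1 [1y] bond c/1=9/200: DF=(2025001/2000000 − 9/200·(0))/(1+9/200) = 9689/10000 ≈ 0.968900
step 2 [2y] zero: DF = P = 1853/2000 ≈ 0.926500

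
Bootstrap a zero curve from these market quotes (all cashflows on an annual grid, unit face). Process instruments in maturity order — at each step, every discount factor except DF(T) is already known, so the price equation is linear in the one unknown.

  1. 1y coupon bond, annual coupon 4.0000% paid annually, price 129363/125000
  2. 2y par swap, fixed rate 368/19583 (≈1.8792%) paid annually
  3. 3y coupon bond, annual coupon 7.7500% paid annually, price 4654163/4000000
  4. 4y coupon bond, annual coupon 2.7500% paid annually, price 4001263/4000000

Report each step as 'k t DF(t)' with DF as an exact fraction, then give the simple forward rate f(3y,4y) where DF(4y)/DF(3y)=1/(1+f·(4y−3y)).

1 1 9951/10000
2 2 602/625
3 3 939/1000
4 4 112/125
f(3y,4y) = ((939/1000)/(112/125) − 1)/(1) = 43/896 ≈ 4.7991%

step 1 [1y] bond c/1=1/25: DF=(129363/125000 − 1/25·(0))/(1+1/25) = 9951/10000 ≈ 0.995100
step 2 [2y] swap r/1=368/19583: DF=(1 − 368/19583·(0.995100))/(1+368/19583) = 602/625 ≈ 0.963200
step 3 [3y] bond c/1=31/400: DF=(4654163/4000000 − 31/400·(0.995100+0.963200))/(1+31/400) = 939/1000 ≈ 0.939000
step 4 [4y] bond c/1=11/400: DF=(4001263/4000000 − 11/400·(0.995100+0.963200+0.939000))/(1+11/400) = 112/125 ≈ 0.896000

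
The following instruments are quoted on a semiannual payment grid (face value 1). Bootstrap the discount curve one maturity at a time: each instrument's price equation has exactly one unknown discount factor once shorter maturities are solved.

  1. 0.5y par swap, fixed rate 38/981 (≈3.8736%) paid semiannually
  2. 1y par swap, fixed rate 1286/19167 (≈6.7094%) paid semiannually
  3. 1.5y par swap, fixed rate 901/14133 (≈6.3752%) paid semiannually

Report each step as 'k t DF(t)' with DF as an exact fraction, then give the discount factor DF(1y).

1 1/2 981/1000
2 1 9357/10000
3 3/2 9099/10000
DF(1y) = 9357/10000 ≈ 0.935700

step 1 [0.5y] swap r/2=19/981: DF=(1 − 19/981·(0))/(1+19/981) = 981/1000 ≈ 0.981000
step 2 [1y] swap r/2=643/19167: DF=(1 − 643/19167·(0.981000))/(1+643/19167) = 9357/10000 ≈ 0.935700
step 3 [1.5y] swap r/2=901/28266: DF=(1 − 901/28266·(0.981000+0.935700))/(1+901/28266) = 9099/10000 ≈ 0.909900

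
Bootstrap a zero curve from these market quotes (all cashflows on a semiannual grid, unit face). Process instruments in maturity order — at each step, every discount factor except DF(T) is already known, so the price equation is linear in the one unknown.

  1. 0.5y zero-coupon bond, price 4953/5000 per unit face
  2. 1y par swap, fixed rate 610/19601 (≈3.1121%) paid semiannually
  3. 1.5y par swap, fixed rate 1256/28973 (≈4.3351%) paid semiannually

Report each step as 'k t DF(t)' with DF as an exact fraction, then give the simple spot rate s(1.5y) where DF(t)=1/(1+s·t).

1 1/2 4953/5000
2 1 1939/2000
3 3/2 2343/2500
s(1.5y) = (1/(2343/2500) − 1)/(3/2) = 314/7029 ≈ 4.4672%

step 1 [0.5y] zero: DF = P = 4953/5000 ≈ 0.990600
step 2 [1y] swap r/2=305/19601: DF=(1 − 305/19601·(0.990600))/(1+305/19601) = 1939/2000 ≈ 0.969500
step 3 [1.5y] swap r/2=628/28973: DF=(1 − 628/28973·(0.990600+0.969500))/(1+628/28973) = 2343/2500 ≈ 0.937200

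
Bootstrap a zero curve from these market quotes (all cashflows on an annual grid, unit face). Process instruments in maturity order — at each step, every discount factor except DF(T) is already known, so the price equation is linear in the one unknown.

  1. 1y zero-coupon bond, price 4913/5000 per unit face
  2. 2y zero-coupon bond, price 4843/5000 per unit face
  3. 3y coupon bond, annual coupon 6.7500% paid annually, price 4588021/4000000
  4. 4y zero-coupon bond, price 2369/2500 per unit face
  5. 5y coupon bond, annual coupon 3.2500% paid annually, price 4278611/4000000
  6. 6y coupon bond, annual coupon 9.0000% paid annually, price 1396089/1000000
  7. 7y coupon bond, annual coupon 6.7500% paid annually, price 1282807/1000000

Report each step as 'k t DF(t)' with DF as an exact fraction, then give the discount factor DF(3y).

step 1 [1y] zero: DF = P = 4913/5000 ≈ 0.982600
step 2 [2y] zero: DF = P = 4843/5000 ≈ 0.968600
step 3 [3y] bond c/1=27/400: DF=(4588021/4000000 − 27/400·(0.982600+0.968600))/(1+27/400) = 9511/10000 ≈ 0.951100
step 4 [4y] zero: DF = P = 2369/2500 ≈ 0.947600
step 5 [5y] bond c/1=13/400: DF=(4278611/4000000 − 13/400·(0.982600+0.968600+0.951100+0.947600))/(1+13/400) = 2287/2500 ≈ 0.914800
step 6 [6y] bond c/1=9/100: DF=(1396089/1000000 − 9/100·(0.982600+0.968600+0.951100+0.947600+0.914800))/(1+9/100) = 4437/5000 ≈ 0.887400
step 7 [7y] bond c/1=27/400: DF=(1282807/1000000 − 27/400·(0.982600+0.968600+0.951100+0.947600+0.914800+0.887400))/(1+27/400) = 8443/10000 ≈ 0.844300

1 1 4913/5000
2 2 4843/5000
3 3 9511/10000
4 4 2369/2500
5 5 2287/2500
6 6 4437/5000
7 7 8443/10000
DF(3y) = 9511/10000 ≈ 0.951100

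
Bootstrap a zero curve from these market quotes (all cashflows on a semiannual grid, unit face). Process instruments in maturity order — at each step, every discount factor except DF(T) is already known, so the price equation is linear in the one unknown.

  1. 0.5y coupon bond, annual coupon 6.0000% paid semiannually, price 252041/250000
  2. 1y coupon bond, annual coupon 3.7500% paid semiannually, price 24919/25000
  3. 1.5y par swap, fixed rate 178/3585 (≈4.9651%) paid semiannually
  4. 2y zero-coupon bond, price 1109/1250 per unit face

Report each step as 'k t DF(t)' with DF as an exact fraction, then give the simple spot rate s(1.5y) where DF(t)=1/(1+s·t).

step 1 [0.5y] bond c/2=3/100: DF=(252041/250000 − 3/100·(0))/(1+3/100) = 2447/2500 ≈ 0.978800
step 2 [1y] bond c/2=3/160: DF=(24919/25000 − 3/160·(0.978800))/(1+3/160) = 2401/2500 ≈ 0.960400
step 3 [1.5y] swap r/2=89/3585: DF=(1 − 89/3585·(0.978800+0.960400))/(1+89/3585) = 1161/1250 ≈ 0.928800
step 4 [2y] zero: DF = P = 1109/1250 ≈ 0.887200

1 1/2 2447/2500
2 1 2401/2500
3 3/2 1161/1250
4 2 1109/1250
s(1.5y) = (1/(1161/1250) − 1)/(3/2) = 178/3483 ≈ 5.1105%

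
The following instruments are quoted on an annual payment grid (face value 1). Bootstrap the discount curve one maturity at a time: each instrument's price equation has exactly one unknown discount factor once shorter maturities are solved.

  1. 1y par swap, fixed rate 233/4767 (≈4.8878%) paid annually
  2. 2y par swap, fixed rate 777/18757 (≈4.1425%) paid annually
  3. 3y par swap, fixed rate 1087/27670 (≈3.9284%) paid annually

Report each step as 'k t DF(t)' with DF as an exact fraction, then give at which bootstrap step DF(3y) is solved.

step 1 [1y] swap r/1=233/4767: DF=(1 − 233/4767·(0))/(1+233/4767) = 4767/5000 ≈ 0.953400
step 2 [2y] swap r/1=777/18757: DF=(1 − 777/18757·(0.953400))/(1+777/18757) = 9223/10000 ≈ 0.922300
step 3 [3y] swap r/1=1087/27670: DF=(1 − 1087/27670·(0.953400+0.922300))/(1+1087/27670) = 8913/10000 ≈ 0.891300

1 1 4767/5000
2 2 9223/10000
3 3 8913/10000
DF(3y) is solved at step 3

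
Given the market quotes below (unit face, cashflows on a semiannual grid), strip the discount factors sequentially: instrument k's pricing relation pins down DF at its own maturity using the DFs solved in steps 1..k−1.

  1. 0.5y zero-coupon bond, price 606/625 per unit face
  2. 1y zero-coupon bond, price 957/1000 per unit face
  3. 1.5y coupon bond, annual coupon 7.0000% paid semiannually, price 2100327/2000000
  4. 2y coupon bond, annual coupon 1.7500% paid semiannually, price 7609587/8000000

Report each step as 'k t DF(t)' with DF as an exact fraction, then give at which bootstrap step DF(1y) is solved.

step 1 [0.5y] zero: DF = P = 606/625 ≈ 0.969600
step 2 [1y] zero: DF = P = 957/1000 ≈ 0.957000
step 3 [1.5y] bond c/2=7/200: DF=(2100327/2000000 − 7/200·(0.969600+0.957000))/(1+7/200) = 1899/2000 ≈ 0.949500
step 4 [2y] bond c/2=7/800: DF=(7609587/8000000 − 7/800·(0.969600+0.957000+0.949500))/(1+7/800) = 459/500 ≈ 0.918000

1 1/2 606/625
2 1 957/1000
3 3/2 1899/2000
4 2 459/500
DF(1y) is solved at step 2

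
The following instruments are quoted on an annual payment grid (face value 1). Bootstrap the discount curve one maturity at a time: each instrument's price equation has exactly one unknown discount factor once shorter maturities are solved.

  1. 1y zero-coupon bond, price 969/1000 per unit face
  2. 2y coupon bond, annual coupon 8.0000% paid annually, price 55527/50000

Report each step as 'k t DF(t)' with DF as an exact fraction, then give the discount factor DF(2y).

1 1 969/1000
2 2 1913/2000
DF(2y) = 1913/2000 ≈ 0.956500

step 1 [1y] zero: DF = P = 969/1000 ≈ 0.969000
step 2 [2y] bond c/1=2/25: DF=(55527/50000 − 2/25·(0.969000))/(1+2/25) = 1913/2000 ≈ 0.956500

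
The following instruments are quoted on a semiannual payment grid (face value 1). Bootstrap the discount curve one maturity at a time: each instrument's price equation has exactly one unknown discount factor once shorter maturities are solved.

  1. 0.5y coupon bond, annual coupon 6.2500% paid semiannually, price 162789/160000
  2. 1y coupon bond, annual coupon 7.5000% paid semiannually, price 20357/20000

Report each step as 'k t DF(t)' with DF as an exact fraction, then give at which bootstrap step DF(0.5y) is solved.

1 1/2 4933/5000
2 1 4727/5000
DF(0.5y) is solved at step 1

step 1 [0.5y] bond c/2=1/32: DF=(162789/160000 − 1/32·(0))/(1+1/32) = 4933/5000 ≈ 0.986600
step 2 [1y] bond c/2=3/80: DF=(20357/20000 − 3/80·(0.986600))/(1+3/80) = 4727/5000 ≈ 0.945400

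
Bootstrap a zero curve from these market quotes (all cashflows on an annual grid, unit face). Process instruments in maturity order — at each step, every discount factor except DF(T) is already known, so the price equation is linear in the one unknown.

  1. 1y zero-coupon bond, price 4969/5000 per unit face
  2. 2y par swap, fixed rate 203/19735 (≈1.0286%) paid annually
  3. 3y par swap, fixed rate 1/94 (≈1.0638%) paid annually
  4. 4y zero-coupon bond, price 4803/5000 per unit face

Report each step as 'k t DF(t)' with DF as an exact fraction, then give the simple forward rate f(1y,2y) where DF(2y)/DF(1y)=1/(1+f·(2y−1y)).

step 1 [1y] zero: DF = P = 4969/5000 ≈ 0.993800
step 2 [2y] swap r/1=203/19735: DF=(1 − 203/19735·(0.993800))/(1+203/19735) = 9797/10000 ≈ 0.979700
step 3 [3y] swap r/1=1/94: DF=(1 − 1/94·(0.993800+0.979700))/(1+1/94) = 9687/10000 ≈ 0.968700
step 4 [4y] zero: DF = P = 4803/5000 ≈ 0.960600

1 1 4969/5000
2 2 9797/10000
3 3 9687/10000
4 4 4803/5000
f(1y,2y) = ((4969/5000)/(9797/10000) − 1)/(1) = 141/9797 ≈ 1.4392%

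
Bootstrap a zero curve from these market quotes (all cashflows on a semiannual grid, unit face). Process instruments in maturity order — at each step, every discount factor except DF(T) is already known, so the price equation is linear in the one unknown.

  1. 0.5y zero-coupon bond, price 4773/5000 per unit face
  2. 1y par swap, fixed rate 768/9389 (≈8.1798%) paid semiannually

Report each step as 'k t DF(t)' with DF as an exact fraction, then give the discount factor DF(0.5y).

1 1/2 4773/5000
2 1 577/625
DF(0.5y) = 4773/5000 ≈ 0.954600

step 1 [0.5y] zero: DF = P = 4773/5000 ≈ 0.954600
step 2 [1y] swap r/2=384/9389: DF=(1 − 384/9389·(0.954600))/(1+384/9389) = 577/625 ≈ 0.923200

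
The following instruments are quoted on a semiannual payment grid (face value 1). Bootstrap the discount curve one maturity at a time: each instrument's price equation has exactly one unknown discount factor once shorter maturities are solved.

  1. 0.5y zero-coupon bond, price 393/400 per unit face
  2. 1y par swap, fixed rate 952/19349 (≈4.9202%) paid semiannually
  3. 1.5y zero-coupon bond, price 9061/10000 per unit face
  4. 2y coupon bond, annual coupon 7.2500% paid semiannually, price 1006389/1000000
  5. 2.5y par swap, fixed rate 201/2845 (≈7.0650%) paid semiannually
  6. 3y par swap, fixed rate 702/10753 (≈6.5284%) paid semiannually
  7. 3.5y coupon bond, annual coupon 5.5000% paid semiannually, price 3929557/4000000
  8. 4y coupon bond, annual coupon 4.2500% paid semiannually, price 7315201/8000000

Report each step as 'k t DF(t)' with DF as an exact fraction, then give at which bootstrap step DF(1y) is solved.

1 1/2 393/400
2 1 2381/2500
3 3/2 9061/10000
4 2 4359/5000
5 5/2 1049/1250
6 3 1649/2000
7 7/2 4061/5000
8 4 3833/5000
DF(1y) is solved at step 2

step 1 [0.5y] zero: DF = P = 393/400 ≈ 0.982500
step 2 [1y] swap r/2=476/19349: DF=(1 − 476/19349·(0.982500))/(1+476/19349) = 2381/2500 ≈ 0.952400
step 3 [1.5y] zero: DF = P = 9061/10000 ≈ 0.906100
step 4 [2y] bond c/2=29/800: DF=(1006389/1000000 − 29/800·(0.982500+0.952400+0.906100))/(1+29/800) = 4359/5000 ≈ 0.871800
step 5 [2.5y] swap r/2=201/5690: DF=(1 − 201/5690·(0.982500+0.952400+0.906100+0.871800))/(1+201/5690) = 1049/1250 ≈ 0.839200
step 6 [3y] swap r/2=351/10753: DF=(1 − 351/10753·(0.982500+0.952400+0.906100+0.871800+0.839200))/(1+351/10753) = 1649/2000 ≈ 0.824500
step 7 [3.5y] bond c/2=11/400: DF=(3929557/4000000 − 11/400·(0.982500+0.952400+0.906100+0.871800+0.839200+0.824500))/(1+11/400) = 4061/5000 ≈ 0.812200
step 8 [4y] bond c/2=17/800: DF=(7315201/8000000 − 17/800·(0.982500+0.952400+0.906100+0.871800+0.839200+0.824500+0.812200))/(1+17/800) = 3833/5000 ≈ 0.766600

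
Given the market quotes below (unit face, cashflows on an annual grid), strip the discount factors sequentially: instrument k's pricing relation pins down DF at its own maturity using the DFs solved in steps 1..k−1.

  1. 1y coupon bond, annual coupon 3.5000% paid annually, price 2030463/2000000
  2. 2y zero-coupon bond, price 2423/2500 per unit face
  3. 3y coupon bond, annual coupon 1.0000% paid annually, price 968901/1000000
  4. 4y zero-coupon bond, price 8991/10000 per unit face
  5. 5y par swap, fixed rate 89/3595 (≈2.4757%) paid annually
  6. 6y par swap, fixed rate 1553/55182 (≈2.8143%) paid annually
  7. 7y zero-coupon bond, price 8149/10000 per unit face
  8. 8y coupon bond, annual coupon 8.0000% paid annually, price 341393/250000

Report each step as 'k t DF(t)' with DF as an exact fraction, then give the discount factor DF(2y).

1 1 9809/10000
2 2 2423/2500
3 3 47/50
4 4 8991/10000
5 5 8843/10000
6 6 8447/10000
7 7 8149/10000
8 8 7953/10000
DF(2y) = 2423/2500 ≈ 0.969200

step 1 [1y] bond c/1=7/200: DF=(2030463/2000000 − 7/200·(0))/(1+7/200) = 9809/10000 ≈ 0.980900
step 2 [2y] zero: DF = P = 2423/2500 ≈ 0.969200
step 3 [3y] bond c/1=1/100: DF=(968901/1000000 − 1/100·(0.980900+0.969200))/(1+1/100) = 47/50 ≈ 0.940000
step 4 [4y] zero: DF = P = 8991/10000 ≈ 0.899100
step 5 [5y] swap r/1=89/3595: DF=(1 − 89/3595·(0.980900+0.969200+0.940000+0.899100))/(1+89/3595) = 8843/10000 ≈ 0.884300
step 6 [6y] swap r/1=1553/55182: DF=(1 − 1553/55182·(0.980900+0.969200+0.940000+0.899100+0.884300))/(1+1553/55182) = 8447/10000 ≈ 0.844700
step 7 [7y] zero: DF = P = 8149/10000 ≈ 0.814900
step 8 [8y] bond c/1=2/25: DF=(341393/250000 − 2/25·(0.980900+0.969200+0.940000+0.899100+0.884300+0.844700+0.814900))/(1+2/25) = 7953/10000 ≈ 0.795300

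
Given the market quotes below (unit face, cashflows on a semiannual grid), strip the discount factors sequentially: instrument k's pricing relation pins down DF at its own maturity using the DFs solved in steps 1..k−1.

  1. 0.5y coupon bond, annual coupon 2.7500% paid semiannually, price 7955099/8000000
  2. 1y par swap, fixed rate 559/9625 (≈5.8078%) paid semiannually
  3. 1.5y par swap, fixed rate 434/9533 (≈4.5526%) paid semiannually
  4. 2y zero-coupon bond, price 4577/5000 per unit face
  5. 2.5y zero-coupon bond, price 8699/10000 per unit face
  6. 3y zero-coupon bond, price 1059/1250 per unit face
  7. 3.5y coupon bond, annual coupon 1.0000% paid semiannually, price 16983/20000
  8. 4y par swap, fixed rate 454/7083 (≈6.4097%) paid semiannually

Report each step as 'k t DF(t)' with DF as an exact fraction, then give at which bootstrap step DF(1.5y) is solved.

step 1 [0.5y] bond c/2=11/800: DF=(7955099/8000000 − 11/800·(0))/(1+11/800) = 9809/10000 ≈ 0.980900
step 2 [1y] swap r/2=559/19250: DF=(1 − 559/19250·(0.980900))/(1+559/19250) = 9441/10000 ≈ 0.944100
step 3 [1.5y] swap r/2=217/9533: DF=(1 − 217/9533·(0.980900+0.944100))/(1+217/9533) = 9349/10000 ≈ 0.934900
step 4 [2y] zero: DF = P = 4577/5000 ≈ 0.915400
step 5 [2.5y] zero: DF = P = 8699/10000 ≈ 0.869900
step 6 [3y] zero: DF = P = 1059/1250 ≈ 0.847200
step 7 [3.5y] bond c/2=1/200: DF=(16983/20000 − 1/200·(0.980900+0.944100+0.934900+0.915400+0.869900+0.847200))/(1+1/200) = 511/625 ≈ 0.817600
step 8 [4y] swap r/2=227/7083: DF=(1 − 227/7083·(0.980900+0.944100+0.934900+0.915400+0.869900+0.847200+0.817600))/(1+227/7083) = 773/1000 ≈ 0.773000

1 1/2 9809/10000
2 1 9441/10000
3 3/2 9349/10000
4 2 4577/5000
5 5/2 8699/10000
6 3 1059/1250
7 7/2 511/625
8 4 773/1000
DF(1.5y) is solved at step 3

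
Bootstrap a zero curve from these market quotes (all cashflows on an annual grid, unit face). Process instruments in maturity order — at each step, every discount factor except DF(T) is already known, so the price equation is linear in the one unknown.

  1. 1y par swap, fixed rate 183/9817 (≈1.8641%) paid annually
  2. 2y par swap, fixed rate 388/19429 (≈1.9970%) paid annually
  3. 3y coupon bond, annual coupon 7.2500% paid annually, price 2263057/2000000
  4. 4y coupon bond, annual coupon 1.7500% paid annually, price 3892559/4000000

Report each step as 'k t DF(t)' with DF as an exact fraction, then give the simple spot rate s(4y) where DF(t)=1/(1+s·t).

1 1 9817/10000
2 2 2403/2500
3 3 9237/10000
4 4 9071/10000
s(4y) = (1/(9071/10000) − 1)/(4) = 929/36284 ≈ 2.5604%

step 1 [1y] swap r/1=183/9817: DF=(1 − 183/9817·(0))/(1+183/9817) = 9817/10000 ≈ 0.981700
step 2 [2y] swap r/1=388/19429: DF=(1 − 388/19429·(0.981700))/(1+388/19429) = 2403/2500 ≈ 0.961200
step 3 [3y] bond c/1=29/400: DF=(2263057/2000000 − 29/400·(0.981700+0.961200))/(1+29/400) = 9237/10000 ≈ 0.923700
step 4 [4y] bond c/1=7/400: DF=(3892559/4000000 − 7/400·(0.981700+0.961200+0.923700))/(1+7/400) = 9071/10000 ≈ 0.907100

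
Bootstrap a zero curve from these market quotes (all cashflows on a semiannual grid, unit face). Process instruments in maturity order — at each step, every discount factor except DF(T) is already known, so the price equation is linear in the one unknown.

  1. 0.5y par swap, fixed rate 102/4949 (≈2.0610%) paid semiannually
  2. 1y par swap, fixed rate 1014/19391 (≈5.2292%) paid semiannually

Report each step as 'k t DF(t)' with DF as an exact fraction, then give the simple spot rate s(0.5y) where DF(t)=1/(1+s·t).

1 1/2 4949/5000
2 1 9493/10000
s(0.5y) = (1/(4949/5000) − 1)/(1/2) = 102/4949 ≈ 2.0610%

step 1 [0.5y] swap r/2=51/4949: DF=(1 − 51/4949·(0))/(1+51/4949) = 4949/5000 ≈ 0.989800
step 2 [1y] swap r/2=507/19391: DF=(1 − 507/19391·(0.989800))/(1+507/19391) = 9493/10000 ≈ 0.949300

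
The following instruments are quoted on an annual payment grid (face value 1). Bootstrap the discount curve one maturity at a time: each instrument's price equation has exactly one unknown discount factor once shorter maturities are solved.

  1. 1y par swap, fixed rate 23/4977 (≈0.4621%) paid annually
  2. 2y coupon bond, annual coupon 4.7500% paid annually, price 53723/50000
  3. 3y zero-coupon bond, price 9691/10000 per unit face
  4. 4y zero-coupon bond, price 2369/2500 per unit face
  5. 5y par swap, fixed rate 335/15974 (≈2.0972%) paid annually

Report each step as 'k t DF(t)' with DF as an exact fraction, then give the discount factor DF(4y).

step 1 [1y] swap r/1=23/4977: DF=(1 − 23/4977·(0))/(1+23/4977) = 4977/5000 ≈ 0.995400
step 2 [2y] bond c/1=19/400: DF=(53723/50000 − 19/400·(0.995400))/(1+19/400) = 4903/5000 ≈ 0.980600
step 3 [3y] zero: DF = P = 9691/10000 ≈ 0.969100
step 4 [4y] zero: DF = P = 2369/2500 ≈ 0.947600
step 5 [5y] swap r/1=335/15974: DF=(1 − 335/15974·(0.995400+0.980600+0.969100+0.947600))/(1+335/15974) = 1799/2000 ≈ 0.899500

1 1 4977/5000
2 2 4903/5000
3 3 9691/10000
4 4 2369/2500
5 5 1799/2000
DF(4y) = 2369/2500 ≈ 0.947600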